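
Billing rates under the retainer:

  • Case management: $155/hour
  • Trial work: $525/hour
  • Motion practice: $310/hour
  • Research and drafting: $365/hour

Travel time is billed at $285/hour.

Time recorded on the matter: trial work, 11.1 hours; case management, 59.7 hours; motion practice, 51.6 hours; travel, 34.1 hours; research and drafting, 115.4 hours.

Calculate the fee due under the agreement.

$82,916.50

Case management: 59.7 × $155 = $9,253.50
Trial work: 11.1 × $525 = $5,827.50
Motion practice: 51.6 × $310 = $15,996.00
Research and drafting: 115.4 × $365 = $42,121.00
Subtotal: $9,253.50 + $5,827.50 + $15,996.00 + $42,121.00 = $73,198.00
Travel: 34.1 × $285 = $9,718.50
Total: $73,198.00 + $9,718.50 = $82,916.50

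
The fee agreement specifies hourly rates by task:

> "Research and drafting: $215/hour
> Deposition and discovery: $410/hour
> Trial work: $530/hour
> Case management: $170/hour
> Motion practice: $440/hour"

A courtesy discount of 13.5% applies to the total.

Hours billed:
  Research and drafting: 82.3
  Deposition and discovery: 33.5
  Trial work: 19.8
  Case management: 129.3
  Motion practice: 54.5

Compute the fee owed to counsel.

Research and drafting: 82.3 × $215 = $17,694.50
Deposition and discovery: 33.5 × $410 = $13,735.00
Trial work: 19.8 × $530 = $10,494.00
Case management: 129.3 × $170 = $21,981.00
Motion practice: 54.5 × $440 = $23,980.00
Subtotal: $87,884.50
Less 13.5% discount: −$11,864.41
Total: $87,884.50 − $11,864.41 = $76,020.09

$76,020.09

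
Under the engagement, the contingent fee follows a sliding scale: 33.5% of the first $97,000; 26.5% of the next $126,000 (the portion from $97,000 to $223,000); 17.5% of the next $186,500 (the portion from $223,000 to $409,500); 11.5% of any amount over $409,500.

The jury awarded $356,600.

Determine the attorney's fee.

$89,265.00

First $97,000 at 33.5% = $32,495.00
Next $126,000 at 26.5% = $33,390.00
Remaining $133,600 at 17.5% = $23,380.00
Fee: $32,495.00 + $33,390.00 + $23,380.00 = $89,265.00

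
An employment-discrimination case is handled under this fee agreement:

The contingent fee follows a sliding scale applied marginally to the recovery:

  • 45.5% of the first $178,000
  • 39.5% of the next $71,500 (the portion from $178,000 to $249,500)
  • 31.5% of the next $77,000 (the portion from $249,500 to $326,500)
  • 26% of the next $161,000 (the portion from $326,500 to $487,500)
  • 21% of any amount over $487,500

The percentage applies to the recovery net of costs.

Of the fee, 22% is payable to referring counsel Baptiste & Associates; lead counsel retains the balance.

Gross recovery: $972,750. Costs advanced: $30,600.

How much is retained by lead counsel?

$211,242.72

Fee base (net of costs): $972,750 − $30,600 = $942,150
First $178,000 at 45.5% = $80,990.00
Next $71,500 at 39.5% = $28,242.50
Next $77,000 at 31.5% = $24,255.00
Next $161,000 at 26% = $41,860.00
Remaining $454,650 at 21% = $95,476.50
Fee: $80,990.00 + $28,242.50 + $24,255.00 + $41,860.00 + $95,476.50 = $270,824.00
Referral share: 22% of $270,824.00 = $59,581.28; lead counsel retains $270,824.00 − $59,581.28 = $211,242.72.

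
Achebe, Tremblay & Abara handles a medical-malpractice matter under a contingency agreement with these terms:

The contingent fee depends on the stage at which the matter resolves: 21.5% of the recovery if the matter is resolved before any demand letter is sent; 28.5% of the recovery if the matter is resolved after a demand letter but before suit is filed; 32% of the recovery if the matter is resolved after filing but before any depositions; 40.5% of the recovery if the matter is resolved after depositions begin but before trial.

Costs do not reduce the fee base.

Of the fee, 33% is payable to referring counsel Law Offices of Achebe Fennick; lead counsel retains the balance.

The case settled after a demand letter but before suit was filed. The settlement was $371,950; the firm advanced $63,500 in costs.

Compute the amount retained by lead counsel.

$71,023.85

Fee base is the gross recovery, $371,950; costs are reimbursed separately.
The matter settled after a demand letter but before suit was filed, so the 28.5% rate applies.
$371,950 × 28.5% = $106,005.75
Referral share: 33% of $106,005.75 = $34,981.90; lead counsel retains $106,005.75 − $34,981.90 = $71,023.85.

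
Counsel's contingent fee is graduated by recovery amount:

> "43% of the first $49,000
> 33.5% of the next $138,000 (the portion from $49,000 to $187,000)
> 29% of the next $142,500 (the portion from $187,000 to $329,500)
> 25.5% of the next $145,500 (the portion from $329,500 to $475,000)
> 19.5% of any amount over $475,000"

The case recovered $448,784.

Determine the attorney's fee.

First $49,000 at 43% = $21,070.00
Next $138,000 at 33.5% = $46,230.00
Next $142,500 at 29% = $41,325.00
Remaining $119,284 at 25.5% = $30,417.42
Fee: $21,070.00 + $46,230.00 + $41,325.00 + $30,417.42 = $139,042.42

$139,042.42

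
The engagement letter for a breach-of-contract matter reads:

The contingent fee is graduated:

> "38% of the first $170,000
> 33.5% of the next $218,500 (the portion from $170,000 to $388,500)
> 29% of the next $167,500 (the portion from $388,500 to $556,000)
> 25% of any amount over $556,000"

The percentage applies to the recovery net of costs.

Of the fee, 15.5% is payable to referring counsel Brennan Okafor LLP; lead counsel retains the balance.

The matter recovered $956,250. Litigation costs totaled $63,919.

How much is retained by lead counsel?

Fee base (net of costs): $956,250 − $63,919 = $892,331
First $170,000 at 38% = $64,600.00
Next $218,500 at 33.5% = $73,197.50
Next $167,500 at 29% = $48,575.00
Remaining $336,331 at 25% = $84,082.75
Fee: $64,600.00 + $73,197.50 + $48,575.00 + $84,082.75 = $270,455.25
Referral share: 15.5% of $270,455.25 = $41,920.56; lead counsel retains $270,455.25 − $41,920.56 = $228,534.69.

$228,534.69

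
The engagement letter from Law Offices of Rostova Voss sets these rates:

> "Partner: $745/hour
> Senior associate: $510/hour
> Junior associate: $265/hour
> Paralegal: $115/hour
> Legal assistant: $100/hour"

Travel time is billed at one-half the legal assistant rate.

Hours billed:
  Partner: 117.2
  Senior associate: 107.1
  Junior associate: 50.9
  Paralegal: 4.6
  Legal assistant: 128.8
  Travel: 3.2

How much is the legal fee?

$168,992.50

Partner: 117.2 × $745 = $87,314.00
Senior associate: 107.1 × $510 = $54,621.00
Junior associate: 50.9 × $265 = $13,488.50
Paralegal: 4.6 × $115 = $529.00
Legal assistant: 128.8 × $100 = $12,880.00
Subtotal: $87,314.00 + $54,621.00 + $13,488.50 + $529.00 + $12,880.00 = $168,832.50
Travel: 3.2 × ($100 ÷ 2) = 3.2 × $50.00 = $160.00
Total: $168,832.50 + $160.00 = $168,992.50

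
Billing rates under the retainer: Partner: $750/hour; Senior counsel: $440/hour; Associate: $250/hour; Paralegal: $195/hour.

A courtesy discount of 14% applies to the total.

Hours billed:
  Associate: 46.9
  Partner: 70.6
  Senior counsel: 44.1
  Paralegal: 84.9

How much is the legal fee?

$86,545.67

Partner: 70.6 × $750 = $52,950.00
Senior counsel: 44.1 × $440 = $19,404.00
Associate: 46.9 × $250 = $11,725.00
Paralegal: 84.9 × $195 = $16,555.50
Subtotal: $100,634.50
Less 14% discount: −$14,088.83
Total: $100,634.50 − $14,088.83 = $86,545.67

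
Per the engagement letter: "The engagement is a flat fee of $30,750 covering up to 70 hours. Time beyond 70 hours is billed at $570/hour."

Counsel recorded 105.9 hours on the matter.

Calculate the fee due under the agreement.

Flat fee: $30,750.00
Excess hours: 105.9 − 70 = 35.9
Overrun: 35.9 × $570 = $20,463.00
Total: $30,750.00 + $20,463.00 = $51,213.00

$51,213.00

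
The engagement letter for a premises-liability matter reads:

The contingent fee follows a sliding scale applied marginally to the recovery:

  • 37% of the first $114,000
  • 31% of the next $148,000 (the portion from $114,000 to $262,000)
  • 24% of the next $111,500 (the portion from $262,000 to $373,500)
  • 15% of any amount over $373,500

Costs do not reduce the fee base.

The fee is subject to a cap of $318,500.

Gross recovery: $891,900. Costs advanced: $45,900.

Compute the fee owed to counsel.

Fee base is the gross recovery, $891,900; costs are reimbursed separately.
First $114,000 at 37% = $42,180.00
Next $148,000 at 31% = $45,880.00
Next $111,500 at 24% = $26,760.00
Remaining $518,400 at 15% = $77,760.00
Fee: $42,180.00 + $45,880.00 + $26,760.00 + $77,760.00 = $192,580.00
$192,580.00 is under the $318,500 cap.

$192,580.00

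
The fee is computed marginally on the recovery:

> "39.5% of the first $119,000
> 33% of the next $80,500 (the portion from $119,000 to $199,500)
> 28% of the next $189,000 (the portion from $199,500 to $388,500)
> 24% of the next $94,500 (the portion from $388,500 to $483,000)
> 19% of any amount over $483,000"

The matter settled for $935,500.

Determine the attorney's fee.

$235,145.00

First $119,000 at 39.5% = $47,005.00
Next $80,500 at 33% = $26,565.00
Next $189,000 at 28% = $52,920.00
Next $94,500 at 24% = $22,680.00
Remaining $452,500 at 19% = $85,975.00
Fee: $47,005.00 + $26,565.00 + $52,920.00 + $22,680.00 + $85,975.00 = $235,145.00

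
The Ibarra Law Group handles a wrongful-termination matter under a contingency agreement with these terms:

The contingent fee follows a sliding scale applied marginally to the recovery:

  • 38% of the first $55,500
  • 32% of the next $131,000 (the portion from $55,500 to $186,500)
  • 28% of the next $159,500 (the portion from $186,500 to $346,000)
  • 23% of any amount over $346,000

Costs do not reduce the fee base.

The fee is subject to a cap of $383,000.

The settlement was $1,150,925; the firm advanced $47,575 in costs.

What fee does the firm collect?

Fee base is the gross recovery, $1,150,925; costs are reimbursed separately.
First $55,500 at 38% = $21,090.00
Next $131,000 at 32% = $41,920.00
Next $159,500 at 28% = $44,660.00
Remaining $804,925 at 23% = $185,132.75
Fee: $21,090.00 + $41,920.00 + $44,660.00 + $185,132.75 = $292,802.75
$292,802.75 is under the $383,000 cap.

$292,802.75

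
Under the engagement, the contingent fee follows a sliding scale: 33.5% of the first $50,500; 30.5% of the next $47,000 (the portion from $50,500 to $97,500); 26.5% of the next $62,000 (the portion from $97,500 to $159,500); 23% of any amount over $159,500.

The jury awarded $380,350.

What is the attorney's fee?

First $50,500 at 33.5% = $16,917.50
Next $47,000 at 30.5% = $14,335.00
Next $62,000 at 26.5% = $16,430.00
Remaining $220,850 at 23% = $50,795.50
Fee: $16,917.50 + $14,335.00 + $16,430.00 + $50,795.50 = $98,478.00

$98,478.00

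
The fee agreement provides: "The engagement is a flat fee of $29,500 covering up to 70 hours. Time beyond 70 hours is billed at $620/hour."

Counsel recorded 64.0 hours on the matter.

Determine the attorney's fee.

$29,500.00

64.0 hours is within the 70-hour scope; only the flat fee applies.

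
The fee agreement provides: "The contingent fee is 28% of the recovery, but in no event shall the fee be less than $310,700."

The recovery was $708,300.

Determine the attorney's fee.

$310,700.00

28% of $708,300 = $198,324.00
That is below the $310,700 minimum, so the minimum applies.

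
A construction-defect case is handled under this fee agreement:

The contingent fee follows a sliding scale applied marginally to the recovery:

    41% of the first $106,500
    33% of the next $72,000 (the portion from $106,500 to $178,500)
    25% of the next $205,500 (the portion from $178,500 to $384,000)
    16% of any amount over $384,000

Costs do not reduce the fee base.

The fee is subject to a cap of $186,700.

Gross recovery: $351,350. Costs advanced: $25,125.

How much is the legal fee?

$110,637.50

Fee base is the gross recovery, $351,350; costs are reimbursed separately.
First $106,500 at 41% = $43,665.00
Next $72,000 at 33% = $23,760.00
Remaining $172,850 at 25% = $43,212.50
Fee: $43,665.00 + $23,760.00 + $43,212.50 = $110,637.50
$110,637.50 is under the $186,700 cap.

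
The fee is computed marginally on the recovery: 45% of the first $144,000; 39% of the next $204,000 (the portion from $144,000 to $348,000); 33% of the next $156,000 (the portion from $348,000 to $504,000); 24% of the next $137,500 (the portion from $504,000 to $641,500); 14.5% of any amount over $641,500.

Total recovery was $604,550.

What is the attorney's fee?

$219,972.00

First $144,000 at 45% = $64,800.00
Next $204,000 at 39% = $79,560.00
Next $156,000 at 33% = $51,480.00
Remaining $100,550 at 24% = $24,132.00
Fee: $64,800.00 + $79,560.00 + $51,480.00 + $24,132.00 = $219,972.00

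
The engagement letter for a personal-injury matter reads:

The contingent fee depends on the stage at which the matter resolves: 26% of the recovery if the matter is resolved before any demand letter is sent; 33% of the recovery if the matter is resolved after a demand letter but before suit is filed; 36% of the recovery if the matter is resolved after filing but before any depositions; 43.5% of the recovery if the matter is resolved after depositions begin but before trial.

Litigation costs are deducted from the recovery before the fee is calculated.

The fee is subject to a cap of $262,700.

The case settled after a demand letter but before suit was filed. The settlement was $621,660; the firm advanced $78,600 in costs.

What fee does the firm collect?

Fee base (net of costs): $621,660 − $78,600 = $543,060
The matter settled after a demand letter but before suit was filed, so the 33% rate applies.
$543,060 × 33% = $179,209.80
$179,209.80 is under the $262,700 cap.

$179,209.80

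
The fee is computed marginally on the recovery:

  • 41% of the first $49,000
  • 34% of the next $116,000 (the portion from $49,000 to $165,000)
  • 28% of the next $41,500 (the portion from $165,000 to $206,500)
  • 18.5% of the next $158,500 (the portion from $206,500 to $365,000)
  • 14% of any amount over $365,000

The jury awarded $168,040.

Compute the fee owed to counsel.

First $49,000 at 41% = $20,090.00
Next $116,000 at 34% = $39,440.00
Remaining $3,040 at 28% = $851.20
Fee: $20,090.00 + $39,440.00 + $851.20 = $60,381.20

$60,381.20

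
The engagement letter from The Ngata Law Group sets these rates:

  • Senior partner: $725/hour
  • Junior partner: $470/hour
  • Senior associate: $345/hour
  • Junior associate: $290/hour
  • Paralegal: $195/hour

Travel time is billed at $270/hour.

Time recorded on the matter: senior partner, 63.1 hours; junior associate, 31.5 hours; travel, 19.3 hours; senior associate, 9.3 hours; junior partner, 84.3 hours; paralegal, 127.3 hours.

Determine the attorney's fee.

$127,746.50

Senior partner: 63.1 × $725 = $45,747.50
Junior partner: 84.3 × $470 = $39,621.00
Senior associate: 9.3 × $345 = $3,208.50
Junior associate: 31.5 × $290 = $9,135.00
Paralegal: 127.3 × $195 = $24,823.50
Subtotal: $45,747.50 + $39,621.00 + $3,208.50 + $9,135.00 + $24,823.50 = $122,535.50
Travel: 19.3 × $270 = $5,211.00
Total: $122,535.50 + $5,211.00 = $127,746.50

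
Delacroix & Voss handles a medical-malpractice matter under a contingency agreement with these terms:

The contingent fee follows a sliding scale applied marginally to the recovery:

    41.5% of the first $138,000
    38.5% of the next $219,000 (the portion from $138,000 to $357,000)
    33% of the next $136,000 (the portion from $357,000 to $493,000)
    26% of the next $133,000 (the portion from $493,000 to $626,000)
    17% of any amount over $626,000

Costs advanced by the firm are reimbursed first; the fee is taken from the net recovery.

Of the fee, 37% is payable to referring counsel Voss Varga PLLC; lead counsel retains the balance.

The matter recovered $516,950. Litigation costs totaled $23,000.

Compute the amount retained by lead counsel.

Fee base (net of costs): $516,950 − $23,000 = $493,950
First $138,000 at 41.5% = $57,270.00
Next $219,000 at 38.5% = $84,315.00
Next $136,000 at 33% = $44,880.00
Remaining $950 at 26% = $247.00
Fee: $57,270.00 + $84,315.00 + $44,880.00 + $247.00 = $186,712.00
Referral share: 37% of $186,712.00 = $69,083.44; lead counsel retains $186,712.00 − $69,083.44 = $117,628.56.

$117,628.56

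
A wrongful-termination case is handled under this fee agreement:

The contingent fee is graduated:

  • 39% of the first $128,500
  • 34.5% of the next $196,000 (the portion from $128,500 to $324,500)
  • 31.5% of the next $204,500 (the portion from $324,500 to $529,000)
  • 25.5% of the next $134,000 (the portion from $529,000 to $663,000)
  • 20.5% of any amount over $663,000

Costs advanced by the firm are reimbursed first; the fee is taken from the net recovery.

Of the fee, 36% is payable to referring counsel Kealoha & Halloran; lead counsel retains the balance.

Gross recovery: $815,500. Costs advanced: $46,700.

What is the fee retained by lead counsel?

$152,327.36

Fee base (net of costs): $815,500 − $46,700 = $768,800
First $128,500 at 39% = $50,115.00
Next $196,000 at 34.5% = $67,620.00
Next $204,500 at 31.5% = $64,417.50
Next $134,000 at 25.5% = $34,170.00
Remaining $105,800 at 20.5% = $21,689.00
Fee: $50,115.00 + $67,620.00 + $64,417.50 + $34,170.00 + $21,689.00 = $238,011.50
Referral share: 36% of $238,011.50 = $85,684.14; lead counsel retains $238,011.50 − $85,684.14 = $152,327.36.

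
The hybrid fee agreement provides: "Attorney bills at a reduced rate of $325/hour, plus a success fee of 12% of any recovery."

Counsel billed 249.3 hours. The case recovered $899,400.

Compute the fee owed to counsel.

Hourly: 249.3 × $325 = $81,022.50
Success fee: 12% of $899,400 = $107,928.00
Total: $81,022.50 + $107,928.00 = $188,950.50

$188,950.50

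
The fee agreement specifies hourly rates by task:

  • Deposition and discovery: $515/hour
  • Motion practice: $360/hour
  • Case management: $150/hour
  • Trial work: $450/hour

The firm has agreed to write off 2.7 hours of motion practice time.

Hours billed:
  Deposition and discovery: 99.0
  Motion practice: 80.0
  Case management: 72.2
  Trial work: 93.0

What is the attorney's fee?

Deposition and discovery: 99.0 × $515 = $50,985.00
Motion practice: 80.0 × $360 = $28,800.00
Case management: 72.2 × $150 = $10,830.00
Trial work: 93.0 × $450 = $41,850.00
Subtotal: $132,465.00
Write-off: 2.7 × $360 = $972.00
Total: $132,465.00 − $972.00 = $131,493.00

$131,493.00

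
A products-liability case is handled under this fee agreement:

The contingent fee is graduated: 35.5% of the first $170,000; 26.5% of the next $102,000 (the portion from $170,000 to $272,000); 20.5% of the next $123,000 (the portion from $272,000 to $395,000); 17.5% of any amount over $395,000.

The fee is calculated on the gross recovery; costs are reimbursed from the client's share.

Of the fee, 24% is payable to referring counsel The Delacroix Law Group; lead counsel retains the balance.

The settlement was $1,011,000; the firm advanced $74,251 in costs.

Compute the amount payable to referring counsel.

Fee base is the gross recovery, $1,011,000; costs are reimbursed separately.
First $170,000 at 35.5% = $60,350.00
Next $102,000 at 26.5% = $27,030.00
Next $123,000 at 20.5% = $25,215.00
Remaining $616,000 at 17.5% = $107,800.00
Fee: $60,350.00 + $27,030.00 + $25,215.00 + $107,800.00 = $220,395.00
Referral share: 24% of $220,395.00 = $52,894.80; lead counsel retains $220,395.00 − $52,894.80 = $167,500.20.

$52,894.80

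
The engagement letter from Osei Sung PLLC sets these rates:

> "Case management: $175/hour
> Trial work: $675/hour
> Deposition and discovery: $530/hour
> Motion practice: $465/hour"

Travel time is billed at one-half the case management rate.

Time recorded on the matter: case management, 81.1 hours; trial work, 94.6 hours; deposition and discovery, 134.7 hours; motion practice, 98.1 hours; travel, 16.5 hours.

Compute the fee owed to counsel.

Case management: 81.1 × $175 = $14,192.50
Trial work: 94.6 × $675 = $63,855.00
Deposition and discovery: 134.7 × $530 = $71,391.00
Motion practice: 98.1 × $465 = $45,616.50
Subtotal: $14,192.50 + $63,855.00 + $71,391.00 + $45,616.50 = $195,055.00
Travel: 16.5 × ($175 ÷ 2) = 16.5 × $87.50 = $1,443.75
Total: $195,055.00 + $1,443.75 = $196,498.75

$196,498.75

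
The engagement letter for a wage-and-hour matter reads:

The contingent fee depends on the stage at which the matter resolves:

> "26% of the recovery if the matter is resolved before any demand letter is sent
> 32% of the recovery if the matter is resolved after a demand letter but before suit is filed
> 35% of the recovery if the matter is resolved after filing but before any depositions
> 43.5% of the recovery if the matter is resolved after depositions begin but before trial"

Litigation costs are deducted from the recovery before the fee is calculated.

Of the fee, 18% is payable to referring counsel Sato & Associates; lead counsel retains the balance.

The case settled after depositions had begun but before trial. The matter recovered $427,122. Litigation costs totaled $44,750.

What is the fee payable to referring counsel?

$29,939.73

Fee base (net of costs): $427,122 − $44,750 = $382,372
The matter settled after depositions had begun but before trial, so the 43.5% rate applies.
$382,372 × 43.5% = $166,331.82
Referral share: 18% of $166,331.82 = $29,939.73; lead counsel retains $166,331.82 − $29,939.73 = $136,392.09.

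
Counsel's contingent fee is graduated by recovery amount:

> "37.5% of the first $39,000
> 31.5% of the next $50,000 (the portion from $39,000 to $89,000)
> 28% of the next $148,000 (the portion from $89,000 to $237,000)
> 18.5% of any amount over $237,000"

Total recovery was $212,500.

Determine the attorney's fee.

$64,955.00

First $39,000 at 37.5% = $14,625.00
Next $50,000 at 31.5% = $15,750.00
Remaining $123,500 at 28% = $34,580.00
Fee: $14,625.00 + $15,750.00 + $34,580.00 = $64,955.00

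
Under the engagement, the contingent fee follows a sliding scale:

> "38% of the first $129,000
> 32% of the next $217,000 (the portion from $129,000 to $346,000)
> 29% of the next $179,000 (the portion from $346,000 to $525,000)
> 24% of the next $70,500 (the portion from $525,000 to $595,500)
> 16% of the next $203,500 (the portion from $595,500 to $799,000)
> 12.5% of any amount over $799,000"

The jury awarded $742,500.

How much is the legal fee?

$210,810.00

First $129,000 at 38% = $49,020.00
Next $217,000 at 32% = $69,440.00
Next $179,000 at 29% = $51,910.00
Next $70,500 at 24% = $16,920.00
Remaining $147,000 at 16% = $23,520.00
Fee: $49,020.00 + $69,440.00 + $51,910.00 + $16,920.00 + $23,520.00 = $210,810.00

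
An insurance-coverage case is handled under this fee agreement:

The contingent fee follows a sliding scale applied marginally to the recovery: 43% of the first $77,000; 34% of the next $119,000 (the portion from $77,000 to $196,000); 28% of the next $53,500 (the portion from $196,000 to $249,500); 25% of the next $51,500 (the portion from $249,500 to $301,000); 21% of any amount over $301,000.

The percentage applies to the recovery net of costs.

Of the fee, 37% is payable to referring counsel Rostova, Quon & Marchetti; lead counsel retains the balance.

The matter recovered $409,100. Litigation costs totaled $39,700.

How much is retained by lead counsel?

Fee base (net of costs): $409,100 − $39,700 = $369,400
First $77,000 at 43% = $33,110.00
Next $119,000 at 34% = $40,460.00
Next $53,500 at 28% = $14,980.00
Next $51,500 at 25% = $12,875.00
Remaining $68,400 at 21% = $14,364.00
Fee: $33,110.00 + $40,460.00 + $14,980.00 + $12,875.00 + $14,364.00 = $115,789.00
Referral share: 37% of $115,789.00 = $42,841.93; lead counsel retains $115,789.00 − $42,841.93 = $72,947.07.

$72,947.07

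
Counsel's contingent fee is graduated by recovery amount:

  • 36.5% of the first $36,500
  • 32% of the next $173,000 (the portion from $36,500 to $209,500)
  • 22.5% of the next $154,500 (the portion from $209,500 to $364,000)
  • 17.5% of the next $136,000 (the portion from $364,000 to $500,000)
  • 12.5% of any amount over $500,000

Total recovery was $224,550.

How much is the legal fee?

First $36,500 at 36.5% = $13,322.50
Next $173,000 at 32% = $55,360.00
Remaining $15,050 at 22.5% = $3,386.25
Fee: $13,322.50 + $55,360.00 + $3,386.25 = $72,068.75

$72,068.75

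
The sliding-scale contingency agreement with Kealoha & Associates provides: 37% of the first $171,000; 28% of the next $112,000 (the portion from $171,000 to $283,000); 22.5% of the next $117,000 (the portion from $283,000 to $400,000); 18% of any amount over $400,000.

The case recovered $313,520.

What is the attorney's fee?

First $171,000 at 37% = $63,270.00
Next $112,000 at 28% = $31,360.00
Remaining $30,520 at 22.5% = $6,867.00
Fee: $63,270.00 + $31,360.00 + $6,867.00 = $101,497.00

$101,497.00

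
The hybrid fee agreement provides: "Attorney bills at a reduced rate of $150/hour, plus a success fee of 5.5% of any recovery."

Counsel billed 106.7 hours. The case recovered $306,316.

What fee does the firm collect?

Hourly: 106.7 × $150 = $16,005.00
Success fee: 5.5% of $306,316 = $16,847.38
Total: $16,005.00 + $16,847.38 = $32,852.38

$32,852.38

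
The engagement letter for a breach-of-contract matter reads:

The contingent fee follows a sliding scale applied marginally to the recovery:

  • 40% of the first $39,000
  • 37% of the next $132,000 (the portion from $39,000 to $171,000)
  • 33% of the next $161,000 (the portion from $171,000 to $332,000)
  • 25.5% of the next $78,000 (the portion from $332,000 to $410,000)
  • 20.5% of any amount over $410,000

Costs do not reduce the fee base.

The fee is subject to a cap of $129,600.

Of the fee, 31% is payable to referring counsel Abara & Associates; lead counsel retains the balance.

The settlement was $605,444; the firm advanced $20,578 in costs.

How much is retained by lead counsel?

$89,424.00

Fee base is the gross recovery, $605,444; costs are reimbursed separately.
First $39,000 at 40% = $15,600.00
Next $132,000 at 37% = $48,840.00
Next $161,000 at 33% = $53,130.00
Next $78,000 at 25.5% = $19,890.00
Remaining $195,444 at 20.5% = $40,066.02
Fee: $15,600.00 + $48,840.00 + $53,130.00 + $19,890.00 + $40,066.02 = $177,526.02
$177,526.02 exceeds the $129,600 cap, so the fee is capped at $129,600.00.
Referral share: 31% of $129,600.00 = $40,176.00; lead counsel retains $129,600.00 − $40,176.00 = $89,424.00.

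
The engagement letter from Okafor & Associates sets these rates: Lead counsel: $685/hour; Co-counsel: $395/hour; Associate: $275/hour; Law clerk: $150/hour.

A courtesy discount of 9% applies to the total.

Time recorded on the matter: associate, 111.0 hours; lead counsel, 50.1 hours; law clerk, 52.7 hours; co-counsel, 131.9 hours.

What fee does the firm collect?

$113,612.59

Lead counsel: 50.1 × $685 = $34,318.50
Co-counsel: 131.9 × $395 = $52,100.50
Associate: 111.0 × $275 = $30,525.00
Law clerk: 52.7 × $150 = $7,905.00
Subtotal: $124,849.00
Less 9% discount: −$11,236.41
Total: $124,849.00 − $11,236.41 = $113,612.59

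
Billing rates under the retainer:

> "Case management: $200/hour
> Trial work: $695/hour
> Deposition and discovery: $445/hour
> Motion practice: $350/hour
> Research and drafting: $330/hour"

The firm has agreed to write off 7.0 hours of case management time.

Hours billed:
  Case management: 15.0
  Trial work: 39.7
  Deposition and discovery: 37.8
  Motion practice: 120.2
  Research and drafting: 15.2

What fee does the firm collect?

Case management: 15.0 × $200 = $3,000.00
Trial work: 39.7 × $695 = $27,591.50
Deposition and discovery: 37.8 × $445 = $16,821.00
Motion practice: 120.2 × $350 = $42,070.00
Research and drafting: 15.2 × $330 = $5,016.00
Subtotal: $94,498.50
Write-off: 7.0 × $200 = $1,400.00
Total: $94,498.50 − $1,400.00 = $93,098.50

$93,098.50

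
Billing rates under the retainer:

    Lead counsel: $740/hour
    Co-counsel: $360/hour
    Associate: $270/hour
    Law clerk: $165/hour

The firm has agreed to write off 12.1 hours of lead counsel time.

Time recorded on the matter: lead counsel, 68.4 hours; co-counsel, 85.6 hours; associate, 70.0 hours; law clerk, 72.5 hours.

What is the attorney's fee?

$103,340.50

Lead counsel: 68.4 × $740 = $50,616.00
Co-counsel: 85.6 × $360 = $30,816.00
Associate: 70.0 × $270 = $18,900.00
Law clerk: 72.5 × $165 = $11,962.50
Subtotal: $112,294.50
Write-off: 12.1 × $740 = $8,954.00
Total: $112,294.50 − $8,954.00 = $103,340.50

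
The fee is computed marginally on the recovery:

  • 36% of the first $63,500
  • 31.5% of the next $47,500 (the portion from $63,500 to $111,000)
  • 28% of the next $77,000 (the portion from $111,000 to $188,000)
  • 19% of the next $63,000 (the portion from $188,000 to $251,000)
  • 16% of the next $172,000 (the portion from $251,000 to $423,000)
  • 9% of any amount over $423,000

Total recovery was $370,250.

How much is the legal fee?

$90,432.50

First $63,500 at 36% = $22,860.00
Next $47,500 at 31.5% = $14,962.50
Next $77,000 at 28% = $21,560.00
Next $63,000 at 19% = $11,970.00
Remaining $119,250 at 16% = $19,080.00
Fee: $22,860.00 + $14,962.50 + $21,560.00 + $11,970.00 + $19,080.00 = $90,432.50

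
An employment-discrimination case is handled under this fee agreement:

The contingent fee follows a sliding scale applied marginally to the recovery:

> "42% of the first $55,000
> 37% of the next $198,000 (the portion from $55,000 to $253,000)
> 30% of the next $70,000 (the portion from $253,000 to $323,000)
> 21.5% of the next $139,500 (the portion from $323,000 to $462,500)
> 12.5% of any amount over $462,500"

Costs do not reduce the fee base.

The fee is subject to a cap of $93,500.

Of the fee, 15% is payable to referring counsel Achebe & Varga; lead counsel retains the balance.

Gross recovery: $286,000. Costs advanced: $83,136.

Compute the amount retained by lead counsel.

$79,475.00

Fee base is the gross recovery, $286,000; costs are reimbursed separately.
First $55,000 at 42% = $23,100.00
Next $198,000 at 37% = $73,260.00
Remaining $33,000 at 30% = $9,900.00
Fee: $23,100.00 + $73,260.00 + $9,900.00 = $106,260.00
$106,260.00 exceeds the $93,500 cap, so the fee is capped at $93,500.00.
Referral share: 15% of $93,500.00 = $14,025.00; lead counsel retains $93,500.00 − $14,025.00 = $79,475.00.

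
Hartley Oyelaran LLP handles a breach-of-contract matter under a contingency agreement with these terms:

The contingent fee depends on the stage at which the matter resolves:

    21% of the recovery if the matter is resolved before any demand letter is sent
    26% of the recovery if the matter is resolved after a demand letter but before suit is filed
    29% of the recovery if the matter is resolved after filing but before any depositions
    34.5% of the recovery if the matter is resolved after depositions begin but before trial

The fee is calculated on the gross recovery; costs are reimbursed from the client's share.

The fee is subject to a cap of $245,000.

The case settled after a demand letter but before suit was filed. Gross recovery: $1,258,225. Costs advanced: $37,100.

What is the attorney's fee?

Fee base is the gross recovery, $1,258,225; costs are reimbursed separately.
The matter settled after a demand letter but before suit was filed, so the 26% rate applies.
$1,258,225 × 26% = $327,138.50
$327,138.50 exceeds the $245,000 cap, so the fee is capped at $245,000.00.

$245,000.00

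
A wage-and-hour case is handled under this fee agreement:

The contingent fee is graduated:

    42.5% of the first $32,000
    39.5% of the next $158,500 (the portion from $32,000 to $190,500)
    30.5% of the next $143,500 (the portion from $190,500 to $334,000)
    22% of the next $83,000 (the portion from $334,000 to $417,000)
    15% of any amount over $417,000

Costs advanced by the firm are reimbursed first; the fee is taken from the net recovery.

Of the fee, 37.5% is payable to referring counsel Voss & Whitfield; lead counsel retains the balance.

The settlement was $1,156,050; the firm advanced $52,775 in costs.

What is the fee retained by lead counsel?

$150,735.16

Fee base (net of costs): $1,156,050 − $52,775 = $1,103,275
First $32,000 at 42.5% = $13,600.00
Next $158,500 at 39.5% = $62,607.50
Next $143,500 at 30.5% = $43,767.50
Next $83,000 at 22% = $18,260.00
Remaining $686,275 at 15% = $102,941.25
Fee: $13,600.00 + $62,607.50 + $43,767.50 + $18,260.00 + $102,941.25 = $241,176.25
Referral share: 37.5% of $241,176.25 = $90,441.09; lead counsel retains $241,176.25 − $90,441.09 = $150,735.16.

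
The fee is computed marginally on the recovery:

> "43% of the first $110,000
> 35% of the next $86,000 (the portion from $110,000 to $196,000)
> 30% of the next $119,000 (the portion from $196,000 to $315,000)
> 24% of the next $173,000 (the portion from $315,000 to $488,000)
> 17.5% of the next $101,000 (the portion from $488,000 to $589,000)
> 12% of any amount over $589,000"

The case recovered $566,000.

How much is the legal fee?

$168,270.00

First $110,000 at 43% = $47,300.00
Next $86,000 at 35% = $30,100.00
Next $119,000 at 30% = $35,700.00
Next $173,000 at 24% = $41,520.00
Remaining $78,000 at 17.5% = $13,650.00
Fee: $47,300.00 + $30,100.00 + $35,700.00 + $41,520.00 + $13,650.00 = $168,270.00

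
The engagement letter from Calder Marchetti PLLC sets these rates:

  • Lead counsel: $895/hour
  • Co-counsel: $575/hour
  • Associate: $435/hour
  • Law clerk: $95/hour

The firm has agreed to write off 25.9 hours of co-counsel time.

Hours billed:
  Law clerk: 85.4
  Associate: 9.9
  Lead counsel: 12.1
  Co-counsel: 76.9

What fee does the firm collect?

$52,574.00

Lead counsel: 12.1 × $895 = $10,829.50
Co-counsel: 76.9 × $575 = $44,217.50
Associate: 9.9 × $435 = $4,306.50
Law clerk: 85.4 × $95 = $8,113.00
Subtotal: $67,466.50
Write-off: 25.9 × $575 = $14,892.50
Total: $67,466.50 − $14,892.50 = $52,574.00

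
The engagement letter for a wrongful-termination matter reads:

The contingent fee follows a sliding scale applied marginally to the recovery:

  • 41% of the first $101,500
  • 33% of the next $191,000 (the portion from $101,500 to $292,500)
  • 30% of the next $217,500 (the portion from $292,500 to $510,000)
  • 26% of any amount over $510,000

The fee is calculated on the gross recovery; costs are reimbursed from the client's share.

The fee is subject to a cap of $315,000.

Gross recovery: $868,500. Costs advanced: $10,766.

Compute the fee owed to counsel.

Fee base is the gross recovery, $868,500; costs are reimbursed separately.
First $101,500 at 41% = $41,615.00
Next $191,000 at 33% = $63,030.00
Next $217,500 at 30% = $65,250.00
Remaining $358,500 at 26% = $93,210.00
Fee: $41,615.00 + $63,030.00 + $65,250.00 + $93,210.00 = $263,105.00
$263,105.00 is under the $315,000 cap.

$263,105.00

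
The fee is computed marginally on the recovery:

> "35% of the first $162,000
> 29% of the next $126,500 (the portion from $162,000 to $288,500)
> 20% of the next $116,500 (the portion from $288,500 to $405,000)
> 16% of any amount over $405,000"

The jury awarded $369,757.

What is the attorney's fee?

$109,636.40

First $162,000 at 35% = $56,700.00
Next $126,500 at 29% = $36,685.00
Remaining $81,257 at 20% = $16,251.40
Fee: $56,700.00 + $36,685.00 + $16,251.40 = $109,636.40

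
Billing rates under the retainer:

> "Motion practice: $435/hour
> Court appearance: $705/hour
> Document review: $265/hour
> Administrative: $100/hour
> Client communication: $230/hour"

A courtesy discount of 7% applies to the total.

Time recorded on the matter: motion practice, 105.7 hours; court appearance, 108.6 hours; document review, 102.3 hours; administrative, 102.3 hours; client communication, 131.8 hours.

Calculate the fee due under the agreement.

Motion practice: 105.7 × $435 = $45,979.50
Court appearance: 108.6 × $705 = $76,563.00
Document review: 102.3 × $265 = $27,109.50
Administrative: 102.3 × $100 = $10,230.00
Client communication: 131.8 × $230 = $30,314.00
Subtotal: $190,196.00
Less 7% discount: −$13,313.72
Total: $190,196.00 − $13,313.72 = $176,882.28

$176,882.28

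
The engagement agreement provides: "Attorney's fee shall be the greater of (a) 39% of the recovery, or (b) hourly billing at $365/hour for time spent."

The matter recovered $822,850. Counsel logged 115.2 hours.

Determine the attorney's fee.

(a) 39% of $822,850 = $320,911.50
(b) 115.2 × $365 = $42,048.00
The greater is (a): $320,911.50.

$320,911.50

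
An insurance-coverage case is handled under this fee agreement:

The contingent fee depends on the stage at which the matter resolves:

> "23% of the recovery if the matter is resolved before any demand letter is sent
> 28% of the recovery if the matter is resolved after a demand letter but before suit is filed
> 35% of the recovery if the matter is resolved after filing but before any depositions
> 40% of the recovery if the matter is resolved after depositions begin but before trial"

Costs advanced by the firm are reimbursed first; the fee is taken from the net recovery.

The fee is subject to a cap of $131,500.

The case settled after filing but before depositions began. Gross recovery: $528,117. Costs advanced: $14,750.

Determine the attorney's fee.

$131,500.00

Fee base (net of costs): $528,117 − $14,750 = $513,367
The matter settled after filing but before depositions began, so the 35% rate applies.
$513,367 × 35% = $179,678.45
$179,678.45 exceeds the $131,500 cap, so the fee is capped at $131,500.00.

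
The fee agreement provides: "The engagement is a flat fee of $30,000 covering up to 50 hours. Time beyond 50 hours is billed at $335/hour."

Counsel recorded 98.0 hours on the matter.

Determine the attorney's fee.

Flat fee: $30,000.00
Excess hours: 98.0 − 50 = 48.0
Overrun: 48.0 × $335 = $16,080.00
Total: $30,000.00 + $16,080.00 = $46,080.00

$46,080.00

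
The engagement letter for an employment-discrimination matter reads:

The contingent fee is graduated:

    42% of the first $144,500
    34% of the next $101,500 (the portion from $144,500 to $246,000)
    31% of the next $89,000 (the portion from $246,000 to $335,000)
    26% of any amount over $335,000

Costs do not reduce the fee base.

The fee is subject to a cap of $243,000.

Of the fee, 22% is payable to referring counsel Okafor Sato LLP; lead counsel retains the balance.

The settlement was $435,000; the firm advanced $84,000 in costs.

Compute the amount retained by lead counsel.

$116,056.20

Fee base is the gross recovery, $435,000; costs are reimbursed separately.
First $144,500 at 42% = $60,690.00
Next $101,500 at 34% = $34,510.00
Next $89,000 at 31% = $27,590.00
Remaining $100,000 at 26% = $26,000.00
Fee: $60,690.00 + $34,510.00 + $27,590.00 + $26,000.00 = $148,790.00
$148,790.00 is under the $243,000 cap.
Referral share: 22% of $148,790.00 = $32,733.80; lead counsel retains $148,790.00 − $32,733.80 = $116,056.20.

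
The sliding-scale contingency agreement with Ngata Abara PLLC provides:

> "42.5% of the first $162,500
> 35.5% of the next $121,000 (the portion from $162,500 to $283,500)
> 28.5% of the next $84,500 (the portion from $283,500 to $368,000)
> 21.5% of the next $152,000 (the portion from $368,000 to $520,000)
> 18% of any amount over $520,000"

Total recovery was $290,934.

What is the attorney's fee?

$114,136.19

First $162,500 at 42.5% = $69,062.50
Next $121,000 at 35.5% = $42,955.00
Remaining $7,434 at 28.5% = $2,118.69
Fee: $69,062.50 + $42,955.00 + $2,118.69 = $114,136.19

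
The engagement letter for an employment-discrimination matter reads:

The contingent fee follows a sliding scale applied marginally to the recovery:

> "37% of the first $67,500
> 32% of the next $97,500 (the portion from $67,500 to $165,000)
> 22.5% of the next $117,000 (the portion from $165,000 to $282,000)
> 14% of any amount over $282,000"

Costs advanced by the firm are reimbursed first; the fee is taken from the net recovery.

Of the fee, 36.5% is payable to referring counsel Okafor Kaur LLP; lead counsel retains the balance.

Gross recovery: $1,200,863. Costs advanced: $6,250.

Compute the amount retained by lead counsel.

Fee base (net of costs): $1,200,863 − $6,250 = $1,194,613
First $67,500 at 37% = $24,975.00
Next $97,500 at 32% = $31,200.00
Next $117,000 at 22.5% = $26,325.00
Remaining $912,613 at 14% = $127,765.82
Fee: $24,975.00 + $31,200.00 + $26,325.00 + $127,765.82 = $210,265.82
Referral share: 36.5% of $210,265.82 = $76,747.02; lead counsel retains $210,265.82 − $76,747.02 = $133,518.80.

$133,518.80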